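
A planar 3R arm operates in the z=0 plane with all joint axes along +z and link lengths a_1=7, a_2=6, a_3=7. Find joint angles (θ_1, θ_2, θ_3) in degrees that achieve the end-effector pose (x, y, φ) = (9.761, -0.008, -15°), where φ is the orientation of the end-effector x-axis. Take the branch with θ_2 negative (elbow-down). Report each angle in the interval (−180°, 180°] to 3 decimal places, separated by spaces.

90.002 -150.004 45.002

wrist centre = target − a_3·(cos φ, sin φ) = (2.9995, 1.8037)
cos θ_2 = (12.2506−7²−6²)/(2·7·6) = -0.8661; θ_2 = -150.0045° (elbow-down)
β = atan2(1.8037,2.9995) = 31.0202°; ψ = atan2(-2.9996,1.8036) = -58.9821°
θ_1 = β − ψ = 90.0023°
θ_3 = φ − θ_1 − θ_2 = 45.0022° (wrapped to (-180°,180°])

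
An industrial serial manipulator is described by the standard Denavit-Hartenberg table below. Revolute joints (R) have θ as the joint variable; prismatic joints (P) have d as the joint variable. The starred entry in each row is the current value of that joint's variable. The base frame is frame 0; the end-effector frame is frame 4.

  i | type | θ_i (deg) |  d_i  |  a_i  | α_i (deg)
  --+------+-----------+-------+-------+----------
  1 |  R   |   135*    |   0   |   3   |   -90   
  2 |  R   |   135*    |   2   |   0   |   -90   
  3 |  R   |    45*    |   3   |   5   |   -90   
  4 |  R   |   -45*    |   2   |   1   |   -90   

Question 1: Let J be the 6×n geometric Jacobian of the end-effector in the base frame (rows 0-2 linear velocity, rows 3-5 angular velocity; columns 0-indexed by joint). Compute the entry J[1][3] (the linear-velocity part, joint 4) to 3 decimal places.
axis z_3 = (0.1464,0.8536,0.5000); lever o_n−o_3 = (1.2500,1.4571,1.1464)
cross product → J_v[:, 3] = (0.2500,0.4571,-0.8536)
J_ω[:, 3] = z_3
entry J[1][3] = 0.4571

0.457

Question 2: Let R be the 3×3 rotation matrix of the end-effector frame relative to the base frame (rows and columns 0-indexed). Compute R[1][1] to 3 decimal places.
End-effector y-axis (col 1 of R) = (-0.1464,-0.8536,-0.5000)
R[1][1] = -0.8536

-0.854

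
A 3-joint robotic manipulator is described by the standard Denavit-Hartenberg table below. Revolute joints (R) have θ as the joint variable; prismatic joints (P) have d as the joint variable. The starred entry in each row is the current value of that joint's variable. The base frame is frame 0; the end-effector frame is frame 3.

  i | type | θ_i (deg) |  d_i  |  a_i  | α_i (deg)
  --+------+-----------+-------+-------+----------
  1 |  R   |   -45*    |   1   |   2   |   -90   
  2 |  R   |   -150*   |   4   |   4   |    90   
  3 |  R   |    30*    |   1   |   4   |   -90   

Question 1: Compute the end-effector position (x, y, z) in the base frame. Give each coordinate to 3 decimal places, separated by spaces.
0.732 7.753 3.866

after link 1: o_1 = (1.4142, -1.4142, 1.0000)
after link 2: o_2 = (1.7932, 3.8637, 3.0000)
after link 3: o_3 = (0.7325, 7.7528, 3.8660)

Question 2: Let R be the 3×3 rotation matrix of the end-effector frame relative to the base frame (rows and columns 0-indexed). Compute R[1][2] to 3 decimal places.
End-effector z-axis (col 2 of R) = (0.9186,0.3062,-0.2500)
R[1][2] = 0.3062

0.306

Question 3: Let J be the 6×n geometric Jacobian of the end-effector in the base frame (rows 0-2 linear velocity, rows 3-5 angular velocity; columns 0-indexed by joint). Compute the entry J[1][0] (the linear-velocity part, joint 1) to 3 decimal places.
axis z_0 = ẑ; lever o_n−o_0 = (0.7325,7.7528,3.8660)
cross product → J_v[:, 0] = (-7.7528,0.7325,0.0000)
J_ω[:, 0] = z_0
entry J[1][0] = 0.7325

0.732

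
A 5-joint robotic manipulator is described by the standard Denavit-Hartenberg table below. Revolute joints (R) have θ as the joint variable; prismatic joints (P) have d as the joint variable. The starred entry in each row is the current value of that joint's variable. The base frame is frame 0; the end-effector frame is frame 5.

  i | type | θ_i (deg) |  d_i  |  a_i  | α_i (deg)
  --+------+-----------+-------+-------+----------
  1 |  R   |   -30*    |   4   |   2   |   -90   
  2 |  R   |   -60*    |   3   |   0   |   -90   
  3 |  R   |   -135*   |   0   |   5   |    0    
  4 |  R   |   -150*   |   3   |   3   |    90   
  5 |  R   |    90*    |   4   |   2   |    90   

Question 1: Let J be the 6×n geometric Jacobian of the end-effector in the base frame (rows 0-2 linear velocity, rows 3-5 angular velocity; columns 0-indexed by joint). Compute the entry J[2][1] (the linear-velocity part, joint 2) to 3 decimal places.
-4.882

axis z_1 = (0.5000,0.8660,0.0000); lever o_n−o_1 = (6.5648,1.6057,-1.5434)
cross product → J_v[:, 1] = (-1.3366,0.7717,-4.8824)
J_ω[:, 1] = z_1
entry J[2][1] = -4.8824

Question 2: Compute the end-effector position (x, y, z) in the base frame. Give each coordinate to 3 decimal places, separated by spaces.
after link 1: o_1 = (1.7321, -1.0000, 4.0000)
after link 2: o_2 = (3.2321, 1.5981, 4.0000)
after link 3: o_3 = (3.4689, 5.5438, 0.9381)
after link 4: o_4 = (4.6062, 1.5411, 0.1106)
after link 5: o_5 = (8.2969, 0.6057, 2.4566)

8.297 0.606 2.457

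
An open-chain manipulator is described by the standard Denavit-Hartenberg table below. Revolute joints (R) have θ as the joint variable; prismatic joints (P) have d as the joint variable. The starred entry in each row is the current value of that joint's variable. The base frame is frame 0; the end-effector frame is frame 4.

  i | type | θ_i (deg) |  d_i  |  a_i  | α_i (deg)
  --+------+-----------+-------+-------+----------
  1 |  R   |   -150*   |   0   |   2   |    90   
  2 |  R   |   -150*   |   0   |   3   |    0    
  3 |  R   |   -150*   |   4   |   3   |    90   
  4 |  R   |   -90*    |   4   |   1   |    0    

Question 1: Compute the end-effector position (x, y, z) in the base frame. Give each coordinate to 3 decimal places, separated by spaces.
-5.281 0.415 -0.902

after link 1: o_1 = (-1.7321, -1.0000, 0.0000)
after link 2: o_2 = (0.5179, 0.2990, -1.5000)
after link 3: o_3 = (-2.7811, 3.0131, 1.0981)
after link 4: o_4 = (-5.2811, 0.4151, -0.9019)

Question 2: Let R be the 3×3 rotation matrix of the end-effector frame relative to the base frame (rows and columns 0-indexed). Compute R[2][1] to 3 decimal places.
0.866

End-effector y-axis (col 1 of R) = (-0.4330,-0.2500,0.8660)
R[2][1] = 0.8660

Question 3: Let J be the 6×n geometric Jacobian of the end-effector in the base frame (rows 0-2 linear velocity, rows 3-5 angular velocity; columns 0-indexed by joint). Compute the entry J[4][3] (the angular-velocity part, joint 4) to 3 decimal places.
axis z_3 = (-0.7500,-0.4330,-0.5000); lever o_n−o_3 = (-2.5000,-2.5981,-2.0000)
cross product → J_v[:, 3] = (-0.4330,-0.2500,0.8660)
J_ω[:, 3] = z_3
entry J[4][3] = -0.4330

-0.433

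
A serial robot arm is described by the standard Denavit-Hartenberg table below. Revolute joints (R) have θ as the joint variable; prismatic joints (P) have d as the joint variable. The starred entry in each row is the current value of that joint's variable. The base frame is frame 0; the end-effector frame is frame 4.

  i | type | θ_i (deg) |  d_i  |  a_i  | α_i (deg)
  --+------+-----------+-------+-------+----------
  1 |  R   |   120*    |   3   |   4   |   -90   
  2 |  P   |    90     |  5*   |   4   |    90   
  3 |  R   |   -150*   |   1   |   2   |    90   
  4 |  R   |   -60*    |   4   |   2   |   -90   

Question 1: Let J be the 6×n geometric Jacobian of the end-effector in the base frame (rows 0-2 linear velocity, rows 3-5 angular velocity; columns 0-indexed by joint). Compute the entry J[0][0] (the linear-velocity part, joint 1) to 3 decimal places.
0.652

axis z_0 = ẑ; lever o_n−o_0 = (-7.6651,-0.6519,3.5981)
cross product → J_v[:, 0] = (0.6519,-7.6651,0.0000)
J_ω[:, 0] = z_0
entry J[0][0] = 0.6519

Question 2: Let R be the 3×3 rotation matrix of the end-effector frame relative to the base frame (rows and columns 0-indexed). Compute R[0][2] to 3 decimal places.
0.125

End-effector z-axis (col 2 of R) = (0.1250,0.6495,0.7500)
R[0][2] = 0.1250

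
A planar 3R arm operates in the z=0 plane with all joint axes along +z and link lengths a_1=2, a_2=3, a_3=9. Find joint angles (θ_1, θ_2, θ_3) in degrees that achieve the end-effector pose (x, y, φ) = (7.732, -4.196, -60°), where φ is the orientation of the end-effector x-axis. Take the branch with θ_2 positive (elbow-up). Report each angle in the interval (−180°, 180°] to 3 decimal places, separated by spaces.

wrist centre = target − a_3·(cos φ, sin φ) = (3.2320, 3.5982)
cos θ_2 = (23.3931−2²−3²)/(2·2·3) = 0.8661; θ_2 = 29.9927° (elbow-up)
β = atan2(3.5982,3.2320) = 48.0692°; ψ = atan2(1.4997,4.5983) = 18.0631°
θ_1 = β − ψ = 30.0061°
θ_3 = φ − θ_1 − θ_2 = -119.9988° (wrapped to (-180°,180°])

30.006 29.993 -119.999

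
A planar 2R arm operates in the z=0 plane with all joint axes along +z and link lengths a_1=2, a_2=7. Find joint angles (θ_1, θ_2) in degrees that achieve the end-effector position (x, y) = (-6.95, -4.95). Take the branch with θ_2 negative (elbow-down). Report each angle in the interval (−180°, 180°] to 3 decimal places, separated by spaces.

cos θ_2 = (72.8050−2²−7²)/(2·2·7) = 0.7073; θ_2 = -44.9826° (elbow-down)
β = atan2(-4.9500,-6.9500) = -144.5404°; ψ = atan2(-4.9482,6.9513) = -35.4451°
θ_1 = β − ψ = -109.0952°

-109.095 -44.983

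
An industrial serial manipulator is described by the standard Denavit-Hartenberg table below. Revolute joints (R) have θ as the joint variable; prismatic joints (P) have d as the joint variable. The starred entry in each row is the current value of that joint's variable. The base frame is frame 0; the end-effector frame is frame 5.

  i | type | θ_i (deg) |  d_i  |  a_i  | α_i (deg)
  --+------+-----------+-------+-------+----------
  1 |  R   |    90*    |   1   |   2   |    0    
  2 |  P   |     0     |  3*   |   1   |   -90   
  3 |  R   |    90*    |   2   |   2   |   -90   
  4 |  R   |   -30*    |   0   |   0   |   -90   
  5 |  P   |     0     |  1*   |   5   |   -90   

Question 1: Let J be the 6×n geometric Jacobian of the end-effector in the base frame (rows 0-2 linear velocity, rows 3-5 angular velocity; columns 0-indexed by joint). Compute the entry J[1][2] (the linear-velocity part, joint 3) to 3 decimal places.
axis z_2 = (-1.0000,0.0000,0.0000); lever o_n−o_2 = (-3.6340,0.0000,-6.8301)
cross product → J_v[:, 2] = (-0.0000,-6.8301,-0.0000)
J_ω[:, 2] = z_2
entry J[1][2] = -6.8301

-6.830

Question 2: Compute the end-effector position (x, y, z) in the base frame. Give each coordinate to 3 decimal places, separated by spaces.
-3.634 3.000 -2.830

after link 1: o_1 = (0.0000, 2.0000, 1.0000)
after link 2: o_2 = (0.0000, 3.0000, 4.0000)
after link 3: o_3 = (-2.0000, 3.0000, 2.0000)
after link 4: o_4 = (-2.0000, 3.0000, 2.0000)
after link 5: o_5 = (-3.6340, 3.0000, -2.8301)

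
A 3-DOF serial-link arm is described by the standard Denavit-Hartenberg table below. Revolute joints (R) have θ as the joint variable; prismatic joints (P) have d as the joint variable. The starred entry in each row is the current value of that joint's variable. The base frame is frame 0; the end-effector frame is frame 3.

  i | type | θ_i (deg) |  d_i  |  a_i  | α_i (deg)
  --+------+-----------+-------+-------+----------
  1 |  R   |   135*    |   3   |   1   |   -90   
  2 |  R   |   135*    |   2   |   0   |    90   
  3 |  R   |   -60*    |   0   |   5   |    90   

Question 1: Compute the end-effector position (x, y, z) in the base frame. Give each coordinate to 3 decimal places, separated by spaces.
2.191 1.105 1.232

after link 1: o_1 = (-0.7071, 0.7071, 3.0000)
after link 2: o_2 = (-2.1213, -0.7071, 3.0000)
after link 3: o_3 = (2.1905, 1.1048, 1.2322)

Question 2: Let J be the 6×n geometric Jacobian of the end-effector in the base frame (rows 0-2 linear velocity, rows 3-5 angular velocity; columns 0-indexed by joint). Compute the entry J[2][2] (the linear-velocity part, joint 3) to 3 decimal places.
axis z_2 = (-0.5000,0.5000,-0.7071); lever o_n−o_2 = (4.3119,1.8119,-1.7678)
cross product → J_v[:, 2] = (0.3973,-3.9328,-3.0619)
J_ω[:, 2] = z_2
entry J[2][2] = -3.0619

-3.062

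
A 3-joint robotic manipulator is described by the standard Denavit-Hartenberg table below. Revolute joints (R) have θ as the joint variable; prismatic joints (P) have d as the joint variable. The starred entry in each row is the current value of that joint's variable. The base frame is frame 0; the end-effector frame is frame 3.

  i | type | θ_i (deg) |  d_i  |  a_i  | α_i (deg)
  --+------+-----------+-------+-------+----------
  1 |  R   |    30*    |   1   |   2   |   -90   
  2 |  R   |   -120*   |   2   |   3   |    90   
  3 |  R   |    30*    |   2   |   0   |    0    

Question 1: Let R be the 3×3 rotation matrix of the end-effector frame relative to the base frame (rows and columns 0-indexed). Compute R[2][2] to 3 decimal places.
-0.500

End-effector z-axis (col 2 of R) = (-0.7500,-0.4330,-0.5000)
R[2][2] = -0.5000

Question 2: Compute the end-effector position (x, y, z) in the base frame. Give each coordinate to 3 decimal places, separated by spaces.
-2.067 1.116 2.598

after link 1: o_1 = (1.7321, 1.0000, 1.0000)
after link 2: o_2 = (-0.5670, 1.9821, 3.5981)
after link 3: o_3 = (-2.0670, 1.1160, 2.5981)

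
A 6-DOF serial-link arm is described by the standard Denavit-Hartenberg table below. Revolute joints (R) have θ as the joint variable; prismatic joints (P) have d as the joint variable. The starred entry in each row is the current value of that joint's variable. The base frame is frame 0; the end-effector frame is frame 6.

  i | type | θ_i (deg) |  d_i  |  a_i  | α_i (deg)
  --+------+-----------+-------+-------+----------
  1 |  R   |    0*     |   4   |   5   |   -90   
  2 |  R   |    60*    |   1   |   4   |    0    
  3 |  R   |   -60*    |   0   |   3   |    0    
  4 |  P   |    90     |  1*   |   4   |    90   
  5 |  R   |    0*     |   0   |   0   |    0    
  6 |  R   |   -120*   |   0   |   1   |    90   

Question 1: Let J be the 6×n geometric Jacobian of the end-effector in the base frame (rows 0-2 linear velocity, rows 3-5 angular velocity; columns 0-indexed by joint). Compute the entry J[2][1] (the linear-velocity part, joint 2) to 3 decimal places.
-5.000

axis z_1 = (0.0000,1.0000,0.0000); lever o_n−o_1 = (5.0000,1.1340,-6.9641)
cross product → J_v[:, 1] = (-6.9641,0.0000,-5.0000)
J_ω[:, 1] = z_1
entry J[2][1] = -5.0000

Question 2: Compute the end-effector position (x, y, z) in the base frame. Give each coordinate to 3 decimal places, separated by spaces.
after link 1: o_1 = (5.0000, 0.0000, 4.0000)
after link 2: o_2 = (7.0000, 1.0000, 0.5359)
after link 3: o_3 = (10.0000, 1.0000, 0.5359)
after link 4: o_4 = (10.0000, 2.0000, -3.4641)
after link 5: o_5 = (10.0000, 2.0000, -3.4641)
after link 6: o_6 = (10.0000, 1.1340, -2.9641)

10.000 1.134 -2.964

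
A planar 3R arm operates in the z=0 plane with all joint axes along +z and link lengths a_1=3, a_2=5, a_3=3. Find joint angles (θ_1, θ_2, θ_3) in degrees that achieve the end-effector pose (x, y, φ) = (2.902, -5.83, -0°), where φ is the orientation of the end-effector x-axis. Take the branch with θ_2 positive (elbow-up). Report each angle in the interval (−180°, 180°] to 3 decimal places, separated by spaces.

wrist centre = target − a_3·(cos φ, sin φ) = (-0.0980, -5.8300)
cos θ_2 = (33.9985−3²−5²)/(2·3·5) = -0.0000; θ_2 = 90.0029° (elbow-up)
β = atan2(-5.8300,-0.0980) = -90.9630°; ψ = atan2(5.0000,2.9998) = 59.0383°
θ_1 = β − ψ = -150.0014°
θ_3 = φ − θ_1 − θ_2 = 59.9985° (wrapped to (-180°,180°])

-150.001 90.003 59.999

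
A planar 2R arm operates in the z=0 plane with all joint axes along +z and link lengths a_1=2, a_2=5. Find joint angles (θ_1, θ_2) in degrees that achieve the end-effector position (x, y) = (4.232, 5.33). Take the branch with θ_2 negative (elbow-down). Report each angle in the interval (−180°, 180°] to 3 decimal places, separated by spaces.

cos θ_2 = (46.3187−2²−5²)/(2·2·5) = 0.8659; θ_2 = -30.0102° (elbow-down)
β = atan2(5.3300,4.2320) = 51.5506°; ψ = atan2(-2.5008,6.3297) = -21.5583°
θ_1 = β − ψ = 73.1089°

73.109 -30.010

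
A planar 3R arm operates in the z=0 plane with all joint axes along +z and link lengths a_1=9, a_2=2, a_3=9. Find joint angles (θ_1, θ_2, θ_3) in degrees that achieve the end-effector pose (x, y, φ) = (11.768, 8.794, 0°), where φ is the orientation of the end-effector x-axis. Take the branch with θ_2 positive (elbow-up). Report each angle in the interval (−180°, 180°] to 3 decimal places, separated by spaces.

wrist centre = target − a_3·(cos φ, sin φ) = (2.7680, 8.7940)
cos θ_2 = (84.9963−9²−2²)/(2·9·2) = -0.0001; θ_2 = 90.0060° (elbow-up)
β = atan2(8.7940,2.7680) = 72.5281°; ψ = atan2(2.0000,8.9998) = 12.5291°
θ_1 = β − ψ = 59.9990°
θ_3 = φ − θ_1 − θ_2 = -150.0049° (wrapped to (-180°,180°])

59.999 90.006 -150.005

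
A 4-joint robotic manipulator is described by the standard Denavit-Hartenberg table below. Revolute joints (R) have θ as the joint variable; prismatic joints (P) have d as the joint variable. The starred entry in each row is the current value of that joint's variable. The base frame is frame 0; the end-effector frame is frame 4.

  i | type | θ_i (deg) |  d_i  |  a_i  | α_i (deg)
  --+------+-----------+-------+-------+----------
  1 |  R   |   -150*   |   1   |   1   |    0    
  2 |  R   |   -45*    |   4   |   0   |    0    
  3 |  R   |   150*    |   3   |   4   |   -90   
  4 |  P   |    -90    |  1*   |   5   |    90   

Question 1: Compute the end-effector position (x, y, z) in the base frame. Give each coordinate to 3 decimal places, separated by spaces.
2.670 -2.621 13.000

after link 1: o_1 = (-0.8660, -0.5000, 1.0000)
after link 2: o_2 = (-0.8660, -0.5000, 5.0000)
after link 3: o_3 = (1.9624, -3.3284, 8.0000)
after link 4: o_4 = (2.6695, -2.6213, 13.0000)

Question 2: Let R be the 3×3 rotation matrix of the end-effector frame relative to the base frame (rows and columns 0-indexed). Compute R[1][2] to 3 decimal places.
0.707

End-effector z-axis (col 2 of R) = (-0.7071,0.7071,0.0000)
R[1][2] = 0.7071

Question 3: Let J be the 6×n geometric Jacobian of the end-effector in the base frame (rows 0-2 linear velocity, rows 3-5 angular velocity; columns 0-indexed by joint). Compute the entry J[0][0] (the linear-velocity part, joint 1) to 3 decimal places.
axis z_0 = ẑ; lever o_n−o_0 = (2.6695,-2.6213,13.0000)
cross product → J_v[:, 0] = (2.6213,2.6695,-0.0000)
J_ω[:, 0] = z_0
entry J[0][0] = 2.6213

2.621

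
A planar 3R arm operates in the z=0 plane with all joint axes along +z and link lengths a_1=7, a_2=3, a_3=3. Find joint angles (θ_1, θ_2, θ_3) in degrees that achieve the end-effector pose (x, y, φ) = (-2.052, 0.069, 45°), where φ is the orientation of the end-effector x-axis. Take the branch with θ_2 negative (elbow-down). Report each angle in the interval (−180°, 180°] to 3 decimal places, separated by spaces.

wrist centre = target − a_3·(cos φ, sin φ) = (-4.1733, -2.0523)
cos θ_2 = (21.6286−7²−3²)/(2·7·3) = -0.8660; θ_2 = -149.9954° (elbow-down)
β = atan2(-2.0523,-4.1733) = -153.8134°; ψ = atan2(-1.5002,4.4020) = -18.8190°
θ_1 = β − ψ = -134.9943°
θ_3 = φ − θ_1 − θ_2 = -30.0103° (wrapped to (-180°,180°])

-134.994 -149.995 -30.010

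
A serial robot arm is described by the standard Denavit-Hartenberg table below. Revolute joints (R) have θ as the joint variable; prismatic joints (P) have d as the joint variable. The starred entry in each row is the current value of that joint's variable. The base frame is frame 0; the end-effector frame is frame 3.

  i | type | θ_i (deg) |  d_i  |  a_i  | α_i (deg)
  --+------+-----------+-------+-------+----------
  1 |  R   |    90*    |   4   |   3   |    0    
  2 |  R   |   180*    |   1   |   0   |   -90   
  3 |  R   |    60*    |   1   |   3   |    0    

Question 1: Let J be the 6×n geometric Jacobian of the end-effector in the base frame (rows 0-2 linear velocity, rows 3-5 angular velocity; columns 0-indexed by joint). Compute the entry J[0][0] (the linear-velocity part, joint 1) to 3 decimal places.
-1.500

axis z_0 = ẑ; lever o_n−o_0 = (1.0000,1.5000,2.4019)
cross product → J_v[:, 0] = (-1.5000,1.0000,0.0000)
J_ω[:, 0] = z_0
entry J[0][0] = -1.5000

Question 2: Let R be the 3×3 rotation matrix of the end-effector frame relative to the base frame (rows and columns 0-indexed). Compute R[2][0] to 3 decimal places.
End-effector x-axis (col 0 of R) = (-0.0000,-0.5000,-0.8660)
R[2][0] = -0.8660

-0.866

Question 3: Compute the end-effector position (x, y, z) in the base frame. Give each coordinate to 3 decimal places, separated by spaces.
1.000 1.500 2.402

after link 1: o_1 = (0.0000, 3.0000, 4.0000)
after link 2: o_2 = (0.0000, 3.0000, 5.0000)
after link 3: o_3 = (1.0000, 1.5000, 2.4019)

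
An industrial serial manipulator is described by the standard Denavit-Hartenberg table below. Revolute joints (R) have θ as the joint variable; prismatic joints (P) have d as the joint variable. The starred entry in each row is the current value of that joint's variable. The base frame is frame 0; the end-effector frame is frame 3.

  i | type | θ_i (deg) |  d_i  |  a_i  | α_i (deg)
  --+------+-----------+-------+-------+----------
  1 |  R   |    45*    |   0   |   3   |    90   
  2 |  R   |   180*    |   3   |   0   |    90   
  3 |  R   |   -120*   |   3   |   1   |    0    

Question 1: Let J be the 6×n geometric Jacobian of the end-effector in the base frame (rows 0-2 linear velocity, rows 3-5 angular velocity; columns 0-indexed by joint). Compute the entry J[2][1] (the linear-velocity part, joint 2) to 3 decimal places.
0.500

axis z_1 = (0.7071,-0.7071,0.0000); lever o_n−o_1 = (1.8625,-1.1554,3.0000)
cross product → J_v[:, 1] = (-2.1213,-2.1213,0.5000)
J_ω[:, 1] = z_1
entry J[2][1] = 0.5000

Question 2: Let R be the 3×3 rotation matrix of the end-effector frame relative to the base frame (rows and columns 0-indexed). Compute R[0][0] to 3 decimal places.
-0.259

End-effector x-axis (col 0 of R) = (-0.2588,0.9659,-0.0000)
R[0][0] = -0.2588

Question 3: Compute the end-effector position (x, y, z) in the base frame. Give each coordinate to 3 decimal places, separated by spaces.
3.984 0.966 3.000

after link 1: o_1 = (2.1213, 2.1213, 0.0000)
after link 2: o_2 = (4.2426, -0.0000, 0.0000)
after link 3: o_3 = (3.9838, 0.9659, 3.0000)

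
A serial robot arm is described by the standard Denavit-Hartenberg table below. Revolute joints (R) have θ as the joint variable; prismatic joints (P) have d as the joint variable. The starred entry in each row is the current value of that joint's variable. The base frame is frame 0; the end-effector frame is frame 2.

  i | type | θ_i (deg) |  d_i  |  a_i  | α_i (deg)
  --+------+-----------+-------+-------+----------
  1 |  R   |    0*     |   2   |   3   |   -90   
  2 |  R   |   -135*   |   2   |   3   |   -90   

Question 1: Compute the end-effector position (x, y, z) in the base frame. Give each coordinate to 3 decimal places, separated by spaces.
0.879 2.000 4.121

after link 1: o_1 = (3.0000, 0.0000, 2.0000)
after link 2: o_2 = (0.8787, 2.0000, 4.1213)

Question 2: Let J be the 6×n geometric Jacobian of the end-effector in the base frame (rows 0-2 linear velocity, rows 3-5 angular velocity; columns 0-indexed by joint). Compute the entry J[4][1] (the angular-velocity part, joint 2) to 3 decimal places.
1.000

axis z_1 = (0.0000,1.0000,0.0000); lever o_n−o_1 = (-2.1213,2.0000,2.1213)
cross product → J_v[:, 1] = (2.1213,-0.0000,2.1213)
J_ω[:, 1] = z_1
entry J[4][1] = 1.0000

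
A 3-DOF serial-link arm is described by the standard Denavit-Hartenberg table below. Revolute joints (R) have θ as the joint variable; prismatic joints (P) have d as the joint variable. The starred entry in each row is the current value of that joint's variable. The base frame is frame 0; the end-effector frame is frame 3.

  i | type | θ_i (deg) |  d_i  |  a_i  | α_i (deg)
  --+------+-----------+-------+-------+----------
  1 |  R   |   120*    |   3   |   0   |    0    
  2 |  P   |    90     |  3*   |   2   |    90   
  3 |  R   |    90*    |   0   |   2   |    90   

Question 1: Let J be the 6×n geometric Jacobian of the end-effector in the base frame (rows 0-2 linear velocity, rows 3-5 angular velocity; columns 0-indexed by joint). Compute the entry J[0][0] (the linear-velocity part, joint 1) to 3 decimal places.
1.000

axis z_0 = ẑ; lever o_n−o_0 = (-1.7321,-1.0000,8.0000)
cross product → J_v[:, 0] = (1.0000,-1.7321,0.0000)
J_ω[:, 0] = z_0
entry J[0][0] = 1.0000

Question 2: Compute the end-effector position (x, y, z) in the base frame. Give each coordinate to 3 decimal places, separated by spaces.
-1.732 -1.000 8.000

after link 1: o_1 = (0.0000, 0.0000, 3.0000)
after link 2: o_2 = (-1.7321, -1.0000, 6.0000)
after link 3: o_3 = (-1.7321, -1.0000, 8.0000)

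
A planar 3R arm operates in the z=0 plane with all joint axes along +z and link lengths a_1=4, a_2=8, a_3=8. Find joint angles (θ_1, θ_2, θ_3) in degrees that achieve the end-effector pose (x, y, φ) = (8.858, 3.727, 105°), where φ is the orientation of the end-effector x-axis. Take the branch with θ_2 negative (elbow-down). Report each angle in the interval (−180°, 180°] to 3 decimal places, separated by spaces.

-0.014 -29.981 134.995

wrist centre = target − a_3·(cos φ, sin φ) = (10.9286, -4.0004)
cos θ_2 = (135.4365−4²−8²)/(2·4·8) = 0.8662; θ_2 = -29.9805° (elbow-down)
β = atan2(-4.0004,10.9286) = -20.1052°; ψ = atan2(-3.9976,10.9296) = -20.0907°
θ_1 = β − ψ = -0.0145°
θ_3 = φ − θ_1 − θ_2 = 134.9950° (wrapped to (-180°,180°])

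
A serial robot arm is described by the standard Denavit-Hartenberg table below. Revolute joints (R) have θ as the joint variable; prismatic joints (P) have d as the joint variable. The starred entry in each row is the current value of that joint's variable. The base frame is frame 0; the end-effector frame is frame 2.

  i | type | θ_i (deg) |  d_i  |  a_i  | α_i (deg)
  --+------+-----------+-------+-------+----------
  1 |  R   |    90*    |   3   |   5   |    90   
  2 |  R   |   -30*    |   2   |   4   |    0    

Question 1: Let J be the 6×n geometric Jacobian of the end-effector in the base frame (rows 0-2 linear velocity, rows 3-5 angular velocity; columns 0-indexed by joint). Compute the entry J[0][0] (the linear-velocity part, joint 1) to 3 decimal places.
axis z_0 = ẑ; lever o_n−o_0 = (2.0000,8.4641,1.0000)
cross product → J_v[:, 0] = (-8.4641,2.0000,0.0000)
J_ω[:, 0] = z_0
entry J[0][0] = -8.4641

-8.464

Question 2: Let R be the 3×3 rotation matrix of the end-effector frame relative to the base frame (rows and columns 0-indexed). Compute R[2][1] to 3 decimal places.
0.866

End-effector y-axis (col 1 of R) = (-0.0000,0.5000,0.8660)
R[2][1] = 0.8660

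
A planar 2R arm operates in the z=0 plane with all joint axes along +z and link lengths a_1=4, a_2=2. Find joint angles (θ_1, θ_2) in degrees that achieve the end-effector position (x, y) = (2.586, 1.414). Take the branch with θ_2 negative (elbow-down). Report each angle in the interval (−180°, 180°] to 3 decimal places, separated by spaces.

cos θ_2 = (8.6868−4²−2²)/(2·4·2) = -0.7071; θ_2 = -134.9975° (elbow-down)
β = atan2(1.4140,2.5860) = 28.6694°; ψ = atan2(-1.4143,2.5858) = -28.6755°
θ_1 = β − ψ = 57.3449°

57.345 -134.997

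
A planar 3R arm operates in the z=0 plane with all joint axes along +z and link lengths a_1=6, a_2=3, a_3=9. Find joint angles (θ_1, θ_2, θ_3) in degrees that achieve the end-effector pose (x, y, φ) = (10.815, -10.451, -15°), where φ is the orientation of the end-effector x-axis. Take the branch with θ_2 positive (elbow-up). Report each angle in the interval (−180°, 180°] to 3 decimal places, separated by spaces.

wrist centre = target − a_3·(cos φ, sin φ) = (2.1217, -8.1216)
cos θ_2 = (70.4623−6²−3²)/(2·6·3) = 0.7073; θ_2 = 44.9854° (elbow-up)
β = atan2(-8.1216,2.1217) = -75.3594°; ψ = atan2(2.1208,8.1219) = 14.6343°
θ_1 = β − ψ = -89.9937°
θ_3 = φ − θ_1 − θ_2 = 30.0083° (wrapped to (-180°,180°])

-89.994 44.985 30.008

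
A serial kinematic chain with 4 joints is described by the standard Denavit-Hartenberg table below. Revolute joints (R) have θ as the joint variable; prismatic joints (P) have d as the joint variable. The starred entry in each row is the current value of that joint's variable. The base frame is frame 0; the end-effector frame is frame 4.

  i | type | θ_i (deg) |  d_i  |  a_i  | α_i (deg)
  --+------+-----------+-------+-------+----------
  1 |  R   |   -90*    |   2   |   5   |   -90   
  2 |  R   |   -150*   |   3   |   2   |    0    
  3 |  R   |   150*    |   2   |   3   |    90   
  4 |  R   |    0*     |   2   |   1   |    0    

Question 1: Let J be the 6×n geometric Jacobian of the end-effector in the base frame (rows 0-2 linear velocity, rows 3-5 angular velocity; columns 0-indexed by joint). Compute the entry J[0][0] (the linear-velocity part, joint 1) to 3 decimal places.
7.268

axis z_0 = ẑ; lever o_n−o_0 = (5.0000,-7.2679,5.0000)
cross product → J_v[:, 0] = (7.2679,5.0000,-0.0000)
J_ω[:, 0] = z_0
entry J[0][0] = 7.2679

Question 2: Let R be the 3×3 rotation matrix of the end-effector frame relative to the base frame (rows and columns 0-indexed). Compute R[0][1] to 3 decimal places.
End-effector y-axis (col 1 of R) = (1.0000,0.0000,0.0000)
R[0][1] = 1.0000

1.000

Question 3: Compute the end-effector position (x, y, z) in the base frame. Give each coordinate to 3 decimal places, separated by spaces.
5.000 -7.268 5.000

after link 1: o_1 = (0.0000, -5.0000, 2.0000)
after link 2: o_2 = (3.0000, -3.2679, 3.0000)
after link 3: o_3 = (5.0000, -6.2679, 3.0000)
after link 4: o_4 = (5.0000, -7.2679, 5.0000)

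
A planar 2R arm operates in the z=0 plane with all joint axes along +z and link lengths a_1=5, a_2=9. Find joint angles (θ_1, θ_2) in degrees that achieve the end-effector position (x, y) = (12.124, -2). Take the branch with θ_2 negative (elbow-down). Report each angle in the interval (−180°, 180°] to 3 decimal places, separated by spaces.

cos θ_2 = (150.9914−5²−9²)/(2·5·9) = 0.4999; θ_2 = -60.0063° (elbow-down)
β = atan2(-2.0000,12.1240) = -9.3673°; ψ = atan2(-7.7947,9.4991) = -39.3713°
θ_1 = β − ψ = 30.0041°

30.004 -60.006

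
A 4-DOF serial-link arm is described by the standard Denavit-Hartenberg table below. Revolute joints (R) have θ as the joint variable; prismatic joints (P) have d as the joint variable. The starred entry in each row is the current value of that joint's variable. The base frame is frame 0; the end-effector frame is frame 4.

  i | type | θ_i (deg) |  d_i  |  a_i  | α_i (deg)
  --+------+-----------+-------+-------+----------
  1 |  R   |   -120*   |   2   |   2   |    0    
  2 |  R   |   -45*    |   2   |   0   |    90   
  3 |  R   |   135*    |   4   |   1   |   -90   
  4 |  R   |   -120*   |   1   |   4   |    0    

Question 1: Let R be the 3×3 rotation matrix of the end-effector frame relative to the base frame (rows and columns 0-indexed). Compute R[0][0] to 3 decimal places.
-0.566

End-effector x-axis (col 0 of R) = (-0.5657,0.7450,-0.3536)
R[0][0] = -0.5657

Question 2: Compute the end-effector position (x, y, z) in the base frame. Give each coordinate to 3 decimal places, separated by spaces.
-2.932 5.478 2.586

after link 1: o_1 = (-1.0000, -1.7321, 2.0000)
after link 2: o_2 = (-1.0000, -1.7321, 4.0000)
after link 3: o_3 = (-1.3523, 2.3147, 4.7071)
after link 4: o_4 = (-2.9319, 5.4777, 2.5858)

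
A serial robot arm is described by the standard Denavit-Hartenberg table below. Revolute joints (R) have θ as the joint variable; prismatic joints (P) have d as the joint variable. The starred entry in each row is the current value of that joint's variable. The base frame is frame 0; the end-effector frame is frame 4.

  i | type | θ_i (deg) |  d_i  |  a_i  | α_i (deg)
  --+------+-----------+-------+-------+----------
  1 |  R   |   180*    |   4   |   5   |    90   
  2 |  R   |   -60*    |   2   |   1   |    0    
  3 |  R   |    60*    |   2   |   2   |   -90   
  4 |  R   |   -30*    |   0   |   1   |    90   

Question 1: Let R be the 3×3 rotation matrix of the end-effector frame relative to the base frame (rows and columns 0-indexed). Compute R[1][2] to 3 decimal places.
End-effector z-axis (col 2 of R) = (0.5000,0.8660,0.0000)
R[1][2] = 0.8660

0.866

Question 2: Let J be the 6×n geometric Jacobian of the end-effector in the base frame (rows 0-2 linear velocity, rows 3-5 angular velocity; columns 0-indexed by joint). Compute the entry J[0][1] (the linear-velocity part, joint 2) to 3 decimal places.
axis z_1 = (0.0000,1.0000,0.0000); lever o_n−o_1 = (-3.3660,4.5000,-0.8660)
cross product → J_v[:, 1] = (-0.8660,-0.0000,3.3660)
J_ω[:, 1] = z_1
entry J[0][1] = -0.8660

-0.866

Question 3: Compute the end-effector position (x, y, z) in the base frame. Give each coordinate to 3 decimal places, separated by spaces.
-8.366 4.500 3.134

after link 1: o_1 = (-5.0000, 0.0000, 4.0000)
after link 2: o_2 = (-5.5000, 2.0000, 3.1340)
after link 3: o_3 = (-7.5000, 4.0000, 3.1340)
after link 4: o_4 = (-8.3660, 4.5000, 3.1340)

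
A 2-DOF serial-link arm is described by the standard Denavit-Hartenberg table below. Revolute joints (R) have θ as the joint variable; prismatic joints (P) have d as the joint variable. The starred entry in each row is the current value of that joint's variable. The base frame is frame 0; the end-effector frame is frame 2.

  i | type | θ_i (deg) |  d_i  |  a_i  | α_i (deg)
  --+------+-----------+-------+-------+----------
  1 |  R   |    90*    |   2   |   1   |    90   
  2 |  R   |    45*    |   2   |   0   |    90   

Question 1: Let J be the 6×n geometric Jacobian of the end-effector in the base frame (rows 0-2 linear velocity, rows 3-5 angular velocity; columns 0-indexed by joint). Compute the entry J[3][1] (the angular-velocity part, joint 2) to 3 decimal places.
axis z_1 = (1.0000,-0.0000,0.0000); lever o_n−o_1 = (2.0000,-0.0000,0.0000)
cross product → J_v[:, 1] = (0.0000,0.0000,0.0000)
J_ω[:, 1] = z_1
entry J[3][1] = 1.0000

1.000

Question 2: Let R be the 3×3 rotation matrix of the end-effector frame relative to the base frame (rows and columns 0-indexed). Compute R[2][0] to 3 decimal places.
0.707

End-effector x-axis (col 0 of R) = (0.0000,0.7071,0.7071)
R[2][0] = 0.7071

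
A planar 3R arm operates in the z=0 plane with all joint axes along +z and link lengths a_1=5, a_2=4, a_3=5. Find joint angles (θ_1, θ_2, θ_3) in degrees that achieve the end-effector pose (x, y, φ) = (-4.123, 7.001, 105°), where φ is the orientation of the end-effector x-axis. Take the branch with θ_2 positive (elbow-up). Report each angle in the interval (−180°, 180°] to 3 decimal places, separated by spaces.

90.008 134.996 -120.004

wrist centre = target − a_3·(cos φ, sin φ) = (-2.8289, 2.1714)
cos θ_2 = (12.7176−5²−4²)/(2·5·4) = -0.7071; θ_2 = 134.9963° (elbow-up)
β = atan2(2.1714,-2.8289) = 142.4914°; ψ = atan2(2.8286,2.1718) = 52.4836°
θ_1 = β − ψ = 90.0078°
θ_3 = φ − θ_1 − θ_2 = -120.0041° (wrapped to (-180°,180°])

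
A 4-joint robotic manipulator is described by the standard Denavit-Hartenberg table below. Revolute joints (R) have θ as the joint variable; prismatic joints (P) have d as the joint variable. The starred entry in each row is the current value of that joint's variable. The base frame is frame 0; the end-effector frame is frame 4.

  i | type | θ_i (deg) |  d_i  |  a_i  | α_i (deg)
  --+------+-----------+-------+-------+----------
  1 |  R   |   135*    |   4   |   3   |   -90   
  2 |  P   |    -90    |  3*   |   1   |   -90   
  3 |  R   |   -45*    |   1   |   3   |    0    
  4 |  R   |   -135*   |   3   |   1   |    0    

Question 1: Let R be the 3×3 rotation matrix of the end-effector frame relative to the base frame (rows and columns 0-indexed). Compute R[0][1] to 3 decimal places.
End-effector y-axis (col 1 of R) = (-0.7071,-0.7071,0.0000)
R[0][1] = -0.7071

-0.707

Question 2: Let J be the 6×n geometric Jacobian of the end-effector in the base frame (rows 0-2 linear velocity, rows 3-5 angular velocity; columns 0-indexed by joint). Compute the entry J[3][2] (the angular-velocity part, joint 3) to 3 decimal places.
-0.707

axis z_2 = (-0.7071,0.7071,-0.0000); lever o_n−o_2 = (-4.3284,1.3284,1.1213)
cross product → J_v[:, 2] = (0.7929,0.7929,2.1213)
J_ω[:, 2] = z_2
entry J[3][2] = -0.7071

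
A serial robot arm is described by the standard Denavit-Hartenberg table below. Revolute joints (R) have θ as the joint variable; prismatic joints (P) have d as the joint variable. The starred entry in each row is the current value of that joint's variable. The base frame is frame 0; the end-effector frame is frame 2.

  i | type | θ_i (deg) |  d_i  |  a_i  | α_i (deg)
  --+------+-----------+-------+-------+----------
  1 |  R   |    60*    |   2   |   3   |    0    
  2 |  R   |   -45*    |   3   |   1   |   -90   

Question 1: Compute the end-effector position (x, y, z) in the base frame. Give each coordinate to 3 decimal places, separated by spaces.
after link 1: o_1 = (1.5000, 2.5981, 2.0000)
after link 2: o_2 = (2.4659, 2.8569, 5.0000)

2.466 2.857 5.000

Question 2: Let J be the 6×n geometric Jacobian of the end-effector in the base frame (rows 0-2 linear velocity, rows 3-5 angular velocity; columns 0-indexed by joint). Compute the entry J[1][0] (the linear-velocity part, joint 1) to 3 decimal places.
2.466

axis z_0 = ẑ; lever o_n−o_0 = (2.4659,2.8569,5.0000)
cross product → J_v[:, 0] = (-2.8569,2.4659,0.0000)
J_ω[:, 0] = z_0
entry J[1][0] = 2.4659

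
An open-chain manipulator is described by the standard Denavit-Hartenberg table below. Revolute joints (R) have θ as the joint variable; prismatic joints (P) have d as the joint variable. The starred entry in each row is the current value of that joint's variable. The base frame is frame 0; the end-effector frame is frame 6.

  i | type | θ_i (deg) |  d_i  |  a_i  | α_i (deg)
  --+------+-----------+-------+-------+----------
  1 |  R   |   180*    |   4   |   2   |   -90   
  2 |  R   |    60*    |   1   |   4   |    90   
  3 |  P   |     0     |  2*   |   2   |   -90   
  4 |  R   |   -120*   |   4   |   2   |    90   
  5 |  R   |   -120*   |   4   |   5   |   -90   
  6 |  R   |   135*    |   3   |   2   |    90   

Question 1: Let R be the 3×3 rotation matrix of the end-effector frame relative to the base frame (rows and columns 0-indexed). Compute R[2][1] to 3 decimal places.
0.750

End-effector y-axis (col 1 of R) = (-0.4330,0.5000,0.7500)
R[2][1] = 0.7500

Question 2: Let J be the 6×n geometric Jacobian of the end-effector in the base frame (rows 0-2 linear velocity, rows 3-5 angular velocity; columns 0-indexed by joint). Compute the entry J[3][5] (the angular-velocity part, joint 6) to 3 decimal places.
-0.433

axis z_5 = (-0.4330,0.5000,0.7500); lever o_n−o_5 = (-2.8773,0.2753,2.1553)
cross product → J_v[:, 5] = (0.8712,-1.2247,1.3195)
J_ω[:, 5] = z_5
entry J[3][5] = -0.4330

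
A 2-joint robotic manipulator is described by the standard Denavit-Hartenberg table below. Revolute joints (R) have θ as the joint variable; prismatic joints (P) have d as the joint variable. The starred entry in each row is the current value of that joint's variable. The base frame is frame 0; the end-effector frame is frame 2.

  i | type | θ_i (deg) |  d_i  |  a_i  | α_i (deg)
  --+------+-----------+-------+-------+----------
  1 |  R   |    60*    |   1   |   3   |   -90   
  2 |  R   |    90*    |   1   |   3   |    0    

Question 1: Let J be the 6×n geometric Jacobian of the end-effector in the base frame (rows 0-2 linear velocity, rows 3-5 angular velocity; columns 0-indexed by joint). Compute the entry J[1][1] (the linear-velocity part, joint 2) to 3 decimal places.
axis z_1 = (-0.8660,0.5000,0.0000); lever o_n−o_1 = (-0.8660,0.5000,-3.0000)
cross product → J_v[:, 1] = (-1.5000,-2.5981,-0.0000)
J_ω[:, 1] = z_1
entry J[1][1] = -2.5981

-2.598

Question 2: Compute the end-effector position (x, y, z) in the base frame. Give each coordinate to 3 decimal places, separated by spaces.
after link 1: o_1 = (1.5000, 2.5981, 1.0000)
after link 2: o_2 = (0.6340, 3.0981, -2.0000)

0.634 3.098 -2.000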